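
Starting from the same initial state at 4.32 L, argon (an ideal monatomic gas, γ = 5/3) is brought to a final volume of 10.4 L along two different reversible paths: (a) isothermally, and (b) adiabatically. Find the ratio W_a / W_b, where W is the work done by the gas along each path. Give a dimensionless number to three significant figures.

W_a / W_b ≈ 1.32

Path (a) isothermal: W = P₁V₁ ln(V₂/V₁) → W_a/(P₁V₁) = 0.8786.
Path (b) adiabatic: W = P₁V₁(1 − (V₁/V₂)^(γ−1))/(γ−1) → W_b/(P₁V₁) = 0.6649.
W_a / W_b = 0.8786 / 0.6649 = 1.321.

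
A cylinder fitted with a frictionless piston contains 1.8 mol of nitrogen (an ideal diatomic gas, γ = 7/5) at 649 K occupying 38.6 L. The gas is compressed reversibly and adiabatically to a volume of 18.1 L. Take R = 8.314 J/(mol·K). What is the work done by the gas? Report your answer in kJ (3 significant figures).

W ≈ -8.59 kJ

Adiabatic: TV^(γ−1) = const with γ = 7/5.
T₂ = T₁ (V₁/V₂)^(γ−1) = 649 × (38.6/18.1)^0.4 = 649 × 1.354 = 878.6 K.
W_by = nCᵥ(T₁ − T₂) = (1.8)(20.79)(649 − 878.6) = -8591 J.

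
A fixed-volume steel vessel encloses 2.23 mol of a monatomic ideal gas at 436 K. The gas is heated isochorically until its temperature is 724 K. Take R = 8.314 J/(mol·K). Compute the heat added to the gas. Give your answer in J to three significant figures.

Q ≈ 8010 J

Constant volume ⇒ W = 0, so Q = ΔU = nCᵥΔT with Cᵥ = 3R/2 = 12.47 J/(mol·K).
ΔU = (2.23)(12.47)(724 − 436) = 8009 J.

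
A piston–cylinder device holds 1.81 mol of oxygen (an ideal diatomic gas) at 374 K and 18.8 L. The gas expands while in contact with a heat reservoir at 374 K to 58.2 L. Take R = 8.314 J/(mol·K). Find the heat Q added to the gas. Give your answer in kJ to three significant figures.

Isothermal ⇒ ΔU = 0, so Q = W = nRT ln(V₂/V₁).
Q = (1.81)(8.314)(374) ln(58.2/18.8) = 5628 × 1.13 = 6360 J.

Q ≈ 6.36 kJ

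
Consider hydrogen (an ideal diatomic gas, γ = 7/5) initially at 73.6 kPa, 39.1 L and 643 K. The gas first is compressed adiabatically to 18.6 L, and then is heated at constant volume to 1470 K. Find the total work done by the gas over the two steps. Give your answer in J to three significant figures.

W_total ≈ -2490 J

Step 1 (adiabatic): W = (P₁V₁ − P₂V₂)/(γ−1) = (2878 − 3874)/0.4 = -2490 J.
Step 2 (isochoric): W = 0 (constant volume).
W_total = -2490 + 0 = -2490 J.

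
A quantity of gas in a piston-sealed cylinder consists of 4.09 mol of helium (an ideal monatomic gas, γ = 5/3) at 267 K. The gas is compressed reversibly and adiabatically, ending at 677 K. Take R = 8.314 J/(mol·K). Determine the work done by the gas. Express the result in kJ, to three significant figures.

Adiabatic ⇒ Q = 0, so W_by = −ΔU = nCᵥ(T₁ − T₂).
Cᵥ = 3R/2 = 12.47 J/(mol·K).
W = (4.09)(12.47)(267 − 677) = -20913 J.

W ≈ -20.9 kJ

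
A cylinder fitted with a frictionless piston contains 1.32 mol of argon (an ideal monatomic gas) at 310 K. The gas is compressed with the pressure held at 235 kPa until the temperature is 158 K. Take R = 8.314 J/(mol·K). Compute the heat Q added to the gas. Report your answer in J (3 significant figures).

Isobaric: W = nRΔT = (1.32)(8.314)(-152) = -1668 J.
ΔU = nCᵥΔT with Cᵥ = 3R/2: ΔU = (1.32)(12.47)(-152) = -2502 J.
Q = ΔU + W = -2502 − 1668 = -4170 J.

Q ≈ -4170 J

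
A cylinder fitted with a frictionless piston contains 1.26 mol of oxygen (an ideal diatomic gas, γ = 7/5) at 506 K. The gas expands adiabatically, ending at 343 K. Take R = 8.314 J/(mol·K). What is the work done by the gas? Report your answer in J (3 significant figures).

Adiabatic ⇒ Q = 0, so W_by = −ΔU = nCᵥ(T₁ − T₂).
Cᵥ = 5R/2 = 20.79 J/(mol·K).
W = (1.26)(20.79)(506 − 343) = 4269 J.

W ≈ 4270 J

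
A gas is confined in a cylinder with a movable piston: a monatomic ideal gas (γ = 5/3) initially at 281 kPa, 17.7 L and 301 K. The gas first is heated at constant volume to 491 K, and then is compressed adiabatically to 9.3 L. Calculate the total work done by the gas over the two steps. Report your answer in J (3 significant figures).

W_total ≈ -6520 J

Step 1 (isochoric): W = 0 (constant volume).
After step 1: P = 458.4 kPa (V unchanged).
Step 2 (adiabatic): W = (P₁V₁ − P₂V₂)/(γ−1) = (8113 − 12460)/0.667 = -6520 J.
W_total = 0 − 6520 = -6520 J.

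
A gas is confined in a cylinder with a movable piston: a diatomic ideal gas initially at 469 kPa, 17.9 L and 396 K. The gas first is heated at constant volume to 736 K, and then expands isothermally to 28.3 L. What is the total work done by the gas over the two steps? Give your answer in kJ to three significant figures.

Step 1 (isochoric): W = 0 (constant volume).
After step 1: P = 871.7 kPa (V unchanged).
Step 2 (isothermal): W = P₁V₁ ln(V₂/V₁) = (15603) ln(28.3/17.9) = 7147 J.
W_total = 0 + 7147 = 7147 J.

W_total ≈ 7.15 kJ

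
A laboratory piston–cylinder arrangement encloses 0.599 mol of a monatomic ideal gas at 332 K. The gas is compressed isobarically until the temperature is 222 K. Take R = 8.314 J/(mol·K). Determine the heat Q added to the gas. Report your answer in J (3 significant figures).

Q ≈ -1370 J

Isobaric: W = nRΔT = (0.599)(8.314)(-110) = -547.8 J.
ΔU = nCᵥΔT with Cᵥ = 3R/2: ΔU = (0.599)(12.47)(-110) = -821.7 J.
Q = ΔU + W = -821.7 − 547.8 = -1370 J.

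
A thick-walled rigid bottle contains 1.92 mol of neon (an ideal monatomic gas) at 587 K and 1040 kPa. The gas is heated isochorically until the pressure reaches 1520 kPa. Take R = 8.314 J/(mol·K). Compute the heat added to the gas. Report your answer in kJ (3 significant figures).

Q ≈ 6.49 kJ

Constant volume ⇒ W = 0, so Q = ΔU = nCᵥΔT with Cᵥ = 3R/2 = 12.47 J/(mol·K).
At constant V, T₂/T₁ = P₂/P₁ ⇒ ΔT = T₁(P₂/P₁ − 1) = 587·(1520/1040 − 1) = 270.9 K.
ΔU = (1.92)(12.47)(270.9) = 6487 J.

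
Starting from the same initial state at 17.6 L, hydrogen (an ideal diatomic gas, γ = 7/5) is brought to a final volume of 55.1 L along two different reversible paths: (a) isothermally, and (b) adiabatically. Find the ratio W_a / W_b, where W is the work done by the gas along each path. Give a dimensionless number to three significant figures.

W_a / W_b ≈ 1.25

Path (a) isothermal: W = P₁V₁ ln(V₂/V₁) → W_a/(P₁V₁) = 1.141.
Path (b) adiabatic: W = P₁V₁(1 − (V₁/V₂)^(γ−1))/(γ−1) → W_b/(P₁V₁) = 0.9163.
W_a / W_b = 1.141 / 0.9163 = 1.246.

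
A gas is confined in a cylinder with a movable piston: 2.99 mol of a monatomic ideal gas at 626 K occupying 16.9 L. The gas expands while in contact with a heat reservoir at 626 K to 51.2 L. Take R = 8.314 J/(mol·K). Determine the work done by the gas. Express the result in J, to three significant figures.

Isothermal: W = nRT ln(V₂/V₁).
W = (2.99)(8.314)(626) × ln(51.2/16.9)
  = 15562 × 1.108
W_by_gas = 17249 J.

W ≈ 17200 J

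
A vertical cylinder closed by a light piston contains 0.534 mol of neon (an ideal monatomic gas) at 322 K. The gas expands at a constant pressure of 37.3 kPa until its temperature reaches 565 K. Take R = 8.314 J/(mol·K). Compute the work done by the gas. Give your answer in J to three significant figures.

Isobaric: W = P ΔV = nR ΔT.
W = (0.534)(8.314)(565 − 322) = 1079 J.

W ≈ 1080 J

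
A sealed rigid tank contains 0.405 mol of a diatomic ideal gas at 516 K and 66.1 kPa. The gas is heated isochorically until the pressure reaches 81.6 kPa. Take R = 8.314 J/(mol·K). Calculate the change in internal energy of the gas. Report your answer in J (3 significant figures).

ΔU ≈ 1020 J

Constant volume ⇒ W = 0, so Q = ΔU = nCᵥΔT with Cᵥ = 5R/2 = 20.79 J/(mol·K).
At constant V, T₂/T₁ = P₂/P₁ ⇒ ΔT = T₁(P₂/P₁ − 1) = 516·(81.6/66.1 − 1) = 121 K.
ΔU = (0.405)(20.79)(121) = 1019 J.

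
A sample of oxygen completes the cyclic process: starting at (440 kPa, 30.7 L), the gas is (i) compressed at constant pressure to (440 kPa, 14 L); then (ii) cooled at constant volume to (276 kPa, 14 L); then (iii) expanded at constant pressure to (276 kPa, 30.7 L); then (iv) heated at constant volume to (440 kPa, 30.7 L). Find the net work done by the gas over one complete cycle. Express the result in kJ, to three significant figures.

W_net ≈ -2.74 kJ

Constant-volume legs do no work.
W(i) = (440)(14 − 30.7) = -7348 J; W(iii) = (276)(30.7 − 14) = 4609 J.
W_net = -7348 + 4609 = -2739 J (the counter-clockwise enclosed area).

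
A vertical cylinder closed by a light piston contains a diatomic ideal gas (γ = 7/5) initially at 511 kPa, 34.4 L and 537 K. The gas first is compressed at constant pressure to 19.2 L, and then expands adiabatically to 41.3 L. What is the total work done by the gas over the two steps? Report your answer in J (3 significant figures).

W_total ≈ -1290 J

Step 1 (isobaric): W = PΔV = (511 kPa)(19.2 − 34.4 L) = -7767 J.
After step 1: P = 511 kPa, V = 19.2 L, T = 299.7 K.
Step 2 (adiabatic): W = (P₁V₁ − P₂V₂)/(γ−1) = (9811 − 7222)/0.4 = 6473 J.
W_total = -7767 + 6473 = -1294 J.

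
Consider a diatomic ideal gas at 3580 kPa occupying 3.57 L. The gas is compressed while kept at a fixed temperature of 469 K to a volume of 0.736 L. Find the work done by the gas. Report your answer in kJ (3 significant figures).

Isothermal: W = nRT ln(V₂/V₁) = P₁V₁ ln(V₂/V₁).
P₁V₁ = (3580 kPa)(3.57 L) = 12781 J.
W = 12781 × ln(0.736/3.57) = 12781 × -1.579
W_by_gas = -20182 J.

W ≈ -20.2 kJ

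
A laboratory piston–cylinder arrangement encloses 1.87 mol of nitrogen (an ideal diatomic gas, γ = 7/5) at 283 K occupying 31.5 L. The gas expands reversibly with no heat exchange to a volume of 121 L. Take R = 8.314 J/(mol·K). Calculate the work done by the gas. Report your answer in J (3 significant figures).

Adiabatic: TV^(γ−1) = const with γ = 7/5.
T₂ = T₁ (V₁/V₂)^(γ−1) = 283 × (31.5/121)^0.4 = 283 × 0.5837 = 165.2 K.
W_by = nCᵥ(T₁ − T₂) = (1.87)(20.79)(283 − 165.2) = 4579 J.

W ≈ 4580 J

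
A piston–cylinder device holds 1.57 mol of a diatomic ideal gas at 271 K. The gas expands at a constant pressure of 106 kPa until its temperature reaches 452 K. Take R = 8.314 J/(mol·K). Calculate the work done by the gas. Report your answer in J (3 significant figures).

W ≈ 2360 J

Isobaric: W = P ΔV = nR ΔT.
W = (1.57)(8.314)(452 − 271) = 2363 J.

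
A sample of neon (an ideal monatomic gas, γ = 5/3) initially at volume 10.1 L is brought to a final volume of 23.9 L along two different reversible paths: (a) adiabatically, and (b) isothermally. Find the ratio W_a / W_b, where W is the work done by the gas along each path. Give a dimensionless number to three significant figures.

W_a / W_b ≈ 0.761

Path (a) adiabatic: W = P₁V₁(1 − (V₁/V₂)^(γ−1))/(γ−1) → W_a/(P₁V₁) = 0.6553.
Path (b) isothermal: W = P₁V₁ ln(V₂/V₁) → W_b/(P₁V₁) = 0.8613.
W_a / W_b = 0.6553 / 0.8613 = 0.7608.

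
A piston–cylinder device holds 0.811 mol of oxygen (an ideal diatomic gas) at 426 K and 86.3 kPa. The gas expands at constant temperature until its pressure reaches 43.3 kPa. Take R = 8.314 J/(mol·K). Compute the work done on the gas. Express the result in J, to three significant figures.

W ≈ -1980 J

Isothermal process: W = nRT ln(V₂/V₁) = nRT ln(P₁/P₂).
W = (0.811)(8.314)(426) × ln(86.3/43.3)
  = 2872 × ln(1.993) = 2872 × 0.6897
W_by_gas = 1981 J; work on gas = −W_by = -1981 J.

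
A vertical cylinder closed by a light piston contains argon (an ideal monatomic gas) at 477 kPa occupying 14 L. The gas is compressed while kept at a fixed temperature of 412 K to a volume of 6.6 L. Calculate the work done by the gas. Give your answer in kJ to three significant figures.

W ≈ -5.02 kJ

Isothermal: W = nRT ln(V₂/V₁) = P₁V₁ ln(V₂/V₁).
P₁V₁ = (477 kPa)(14 L) = 6678 J.
W = 6678 × ln(6.6/14) = 6678 × -0.752
W_by_gas = -5022 J.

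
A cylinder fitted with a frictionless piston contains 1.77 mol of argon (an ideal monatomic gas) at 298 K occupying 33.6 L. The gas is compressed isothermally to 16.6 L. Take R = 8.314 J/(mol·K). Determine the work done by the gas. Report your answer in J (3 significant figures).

Isothermal: W = nRT ln(V₂/V₁).
W = (1.77)(8.314)(298) × ln(16.6/33.6)
  = 4385 × -0.7051
W_by_gas = -3092 J.

W ≈ -3090 J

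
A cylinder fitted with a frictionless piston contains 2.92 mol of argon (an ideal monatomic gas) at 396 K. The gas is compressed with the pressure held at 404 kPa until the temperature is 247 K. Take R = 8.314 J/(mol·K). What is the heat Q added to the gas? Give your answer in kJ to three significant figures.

Isobaric: W = nRΔT = (2.92)(8.314)(-149) = -3617 J.
ΔU = nCᵥΔT with Cᵥ = 3R/2: ΔU = (2.92)(12.47)(-149) = -5426 J.
Q = ΔU + W = -5426 − 3617 = -9043 J.

Q ≈ -9.04 kJ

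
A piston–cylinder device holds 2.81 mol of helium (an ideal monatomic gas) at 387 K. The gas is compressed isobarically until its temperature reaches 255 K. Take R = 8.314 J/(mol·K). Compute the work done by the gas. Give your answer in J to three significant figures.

W ≈ -3080 J

Isobaric: W = P ΔV = nR ΔT.
W = (2.81)(8.314)(255 − 387) = -3084 J.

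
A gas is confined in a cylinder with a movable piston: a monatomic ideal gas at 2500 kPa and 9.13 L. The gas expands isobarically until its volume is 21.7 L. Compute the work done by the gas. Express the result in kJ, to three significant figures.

W ≈ 31.4 kJ

Isobaric: W = P ΔV.
W = (2500 kPa)(21.7 − 9.13 L) = (2500)(12.57) = 31425 J.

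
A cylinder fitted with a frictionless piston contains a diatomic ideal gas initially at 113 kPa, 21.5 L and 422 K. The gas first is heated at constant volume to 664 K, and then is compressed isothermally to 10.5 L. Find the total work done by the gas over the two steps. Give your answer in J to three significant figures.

W_total ≈ -2740 J

Step 1 (isochoric): W = 0 (constant volume).
After step 1: P = 177.8 kPa (V unchanged).
Step 2 (isothermal): W = P₁V₁ ln(V₂/V₁) = (3823) ln(10.5/21.5) = -2740 J.
W_total = 0 − 2740 = -2740 J.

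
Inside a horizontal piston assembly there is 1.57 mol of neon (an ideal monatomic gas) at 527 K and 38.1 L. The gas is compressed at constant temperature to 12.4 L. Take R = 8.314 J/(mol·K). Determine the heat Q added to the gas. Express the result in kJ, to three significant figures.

Isothermal ⇒ ΔU = 0, so Q = W = nRT ln(V₂/V₁).
Q = (1.57)(8.314)(527) ln(12.4/38.1) = 6879 × -1.123 = -7722 J.

Q ≈ -7.72 kJ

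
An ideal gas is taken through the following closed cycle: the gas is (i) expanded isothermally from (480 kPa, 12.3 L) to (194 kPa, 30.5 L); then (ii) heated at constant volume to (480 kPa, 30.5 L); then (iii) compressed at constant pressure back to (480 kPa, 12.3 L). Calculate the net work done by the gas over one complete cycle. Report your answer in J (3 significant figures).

W_net ≈ -3370 J

Leg (i): W = PᵢVᵢ ln(V_f/Vᵢ) = (5904) ln(30.5/12.3) = 5362 J.
Leg (ii): W = 0.
Leg (iii): W = PΔV = (480)(12.3 − 30.5) = -8736 J.
W_net = 5362 − 8736 = -3374 J.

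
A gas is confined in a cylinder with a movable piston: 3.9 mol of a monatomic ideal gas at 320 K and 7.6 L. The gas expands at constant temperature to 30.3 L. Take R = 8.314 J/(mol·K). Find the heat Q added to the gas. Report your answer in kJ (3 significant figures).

Isothermal ⇒ ΔU = 0, so Q = W = nRT ln(V₂/V₁).
Q = (3.9)(8.314)(320) ln(30.3/7.6) = 10376 × 1.383 = 14350 J.

Q ≈ 14.3 kJ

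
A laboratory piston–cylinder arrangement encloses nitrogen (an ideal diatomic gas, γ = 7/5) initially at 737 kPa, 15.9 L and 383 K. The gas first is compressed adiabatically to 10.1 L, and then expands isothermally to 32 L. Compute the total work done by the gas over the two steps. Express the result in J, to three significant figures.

Step 1 (adiabatic): W = (P₁V₁ − P₂V₂)/(γ−1) = (11718 − 14051)/0.4 = -5831 J.
After step 1: P = 1391 kPa, V = 10.1 L, T = 459.2 K.
Step 2 (isothermal): W = P₁V₁ ln(V₂/V₁) = (14051) ln(32/10.1) = 16203 J.
W_total = -5831 + 16203 = 10372 J.

W_total ≈ 10400 J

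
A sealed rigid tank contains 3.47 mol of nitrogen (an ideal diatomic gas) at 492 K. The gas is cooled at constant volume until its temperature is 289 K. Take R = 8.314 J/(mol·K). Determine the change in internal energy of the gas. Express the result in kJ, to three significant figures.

Constant volume ⇒ W = 0, so Q = ΔU = nCᵥΔT with Cᵥ = 5R/2 = 20.79 J/(mol·K).
ΔU = (3.47)(20.79)(289 − 492) = -14641 J.

ΔU ≈ -14.6 kJ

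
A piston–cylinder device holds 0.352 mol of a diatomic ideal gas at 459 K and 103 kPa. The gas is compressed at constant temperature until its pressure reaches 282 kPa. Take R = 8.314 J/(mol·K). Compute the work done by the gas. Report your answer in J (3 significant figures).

Isothermal process: W = nRT ln(V₂/V₁) = nRT ln(P₁/P₂).
W = (0.352)(8.314)(459) × ln(103/282)
  = 1343 × ln(0.3652) = 1343 × -1.007
W_by_gas = -1353 J.

W ≈ -1350 J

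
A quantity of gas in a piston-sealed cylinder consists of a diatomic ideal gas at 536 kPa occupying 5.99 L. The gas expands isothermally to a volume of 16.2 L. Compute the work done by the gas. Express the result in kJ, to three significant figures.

Isothermal: W = nRT ln(V₂/V₁) = P₁V₁ ln(V₂/V₁).
P₁V₁ = (536 kPa)(5.99 L) = 3211 J.
W = 3211 × ln(16.2/5.99) = 3211 × 0.9949
W_by_gas = 3194 J.

W ≈ 3.19 kJ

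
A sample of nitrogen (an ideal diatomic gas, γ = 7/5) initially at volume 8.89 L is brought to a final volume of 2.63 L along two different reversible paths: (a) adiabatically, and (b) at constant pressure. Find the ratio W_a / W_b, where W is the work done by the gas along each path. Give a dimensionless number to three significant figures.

W_a / W_b ≈ 2.23

Path (a) adiabatic: W = P₁V₁(1 − (V₁/V₂)^(γ−1))/(γ−1) → W_a/(P₁V₁) = -1.569.
Path (b) isobaric: W = P₁(V₂ − V₁) → W_b/(P₁V₁) = -0.7042.
W_a / W_b = -1.569 / -0.7042 = 2.229.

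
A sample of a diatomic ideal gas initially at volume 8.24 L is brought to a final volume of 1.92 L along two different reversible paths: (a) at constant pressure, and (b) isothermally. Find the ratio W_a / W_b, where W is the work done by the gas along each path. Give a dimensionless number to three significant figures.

W_a / W_b ≈ 0.527

Path (a) isobaric: W = P₁(V₂ − V₁) → W_a/(P₁V₁) = -0.767.
Path (b) isothermal: W = P₁V₁ ln(V₂/V₁) → W_b/(P₁V₁) = -1.457.
W_a / W_b = -0.767 / -1.457 = 0.5265.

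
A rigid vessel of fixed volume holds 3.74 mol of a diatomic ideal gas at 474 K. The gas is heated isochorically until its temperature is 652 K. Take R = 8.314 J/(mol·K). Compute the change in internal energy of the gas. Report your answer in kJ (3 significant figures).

ΔU ≈ 13.8 kJ

Constant volume ⇒ W = 0, so Q = ΔU = nCᵥΔT with Cᵥ = 5R/2 = 20.79 J/(mol·K).
ΔU = (3.74)(20.79)(652 − 474) = 13837 J.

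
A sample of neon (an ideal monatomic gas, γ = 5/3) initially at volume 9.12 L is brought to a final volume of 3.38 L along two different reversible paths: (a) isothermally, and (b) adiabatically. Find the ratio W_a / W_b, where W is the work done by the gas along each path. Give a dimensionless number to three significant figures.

W_a / W_b ≈ 0.705

Path (a) isothermal: W = P₁V₁ ln(V₂/V₁) → W_a/(P₁V₁) = -0.9926.
Path (b) adiabatic: W = P₁V₁(1 − (V₁/V₂)^(γ−1))/(γ−1) → W_b/(P₁V₁) = -1.407.
W_a / W_b = -0.9926 / -1.407 = 0.7054.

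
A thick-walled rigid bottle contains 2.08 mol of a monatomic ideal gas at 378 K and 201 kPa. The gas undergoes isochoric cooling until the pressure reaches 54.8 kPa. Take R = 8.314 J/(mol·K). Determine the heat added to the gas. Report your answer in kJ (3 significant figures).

Constant volume ⇒ W = 0, so Q = ΔU = nCᵥΔT with Cᵥ = 3R/2 = 12.47 J/(mol·K).
At constant V, T₂/T₁ = P₂/P₁ ⇒ ΔT = T₁(P₂/P₁ − 1) = 378·(54.8/201 − 1) = -274.9 K.
ΔU = (2.08)(12.47)(-274.9) = -7132 J.

Q ≈ -7.13 kJ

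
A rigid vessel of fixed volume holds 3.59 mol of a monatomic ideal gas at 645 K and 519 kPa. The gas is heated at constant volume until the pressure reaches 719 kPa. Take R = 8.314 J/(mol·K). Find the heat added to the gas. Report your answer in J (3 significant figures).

Q ≈ 11100 J

Constant volume ⇒ W = 0, so Q = ΔU = nCᵥΔT with Cᵥ = 3R/2 = 12.47 J/(mol·K).
At constant V, T₂/T₁ = P₂/P₁ ⇒ ΔT = T₁(P₂/P₁ − 1) = 645·(719/519 − 1) = 248.6 K.
ΔU = (3.59)(12.47)(248.6) = 11128 J.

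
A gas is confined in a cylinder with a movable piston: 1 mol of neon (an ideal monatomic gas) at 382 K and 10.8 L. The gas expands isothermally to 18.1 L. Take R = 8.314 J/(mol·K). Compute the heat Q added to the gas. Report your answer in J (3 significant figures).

Q ≈ 1640 J

Isothermal ⇒ ΔU = 0, so Q = W = nRT ln(V₂/V₁).
Q = (1)(8.314)(382) ln(18.1/10.8) = 3176 × 0.5164 = 1640 J.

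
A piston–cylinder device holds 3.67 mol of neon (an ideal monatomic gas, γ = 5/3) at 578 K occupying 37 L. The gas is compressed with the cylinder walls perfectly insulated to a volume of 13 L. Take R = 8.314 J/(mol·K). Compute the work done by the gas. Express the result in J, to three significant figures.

W ≈ -26700 J

Adiabatic: TV^(γ−1) = const with γ = 5/3.
T₂ = T₁ (V₁/V₂)^(γ−1) = 578 × (37/13)^0.667 = 578 × 2.008 = 1161 K.
W_by = nCᵥ(T₁ − T₂) = (3.67)(12.47)(578 − 1161) = -26675 J.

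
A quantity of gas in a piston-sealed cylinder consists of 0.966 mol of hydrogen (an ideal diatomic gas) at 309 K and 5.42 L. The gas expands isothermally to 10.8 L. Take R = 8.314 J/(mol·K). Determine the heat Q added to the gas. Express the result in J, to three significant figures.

Isothermal ⇒ ΔU = 0, so Q = W = nRT ln(V₂/V₁).
Q = (0.966)(8.314)(309) ln(10.8/5.42) = 2482 × 0.6895 = 1711 J.

Q ≈ 1710 J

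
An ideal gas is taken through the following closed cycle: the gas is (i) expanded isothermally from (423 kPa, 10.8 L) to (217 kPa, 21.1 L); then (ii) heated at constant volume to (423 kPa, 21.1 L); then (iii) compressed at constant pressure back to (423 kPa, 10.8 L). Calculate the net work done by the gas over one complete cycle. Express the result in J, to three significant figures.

W_net ≈ -1300 J

Leg (i): W = PᵢVᵢ ln(V_f/Vᵢ) = (4568) ln(21.1/10.8) = 3060 J.
Leg (ii): W = 0.
Leg (iii): W = PΔV = (423)(10.8 − 21.1) = -4357 J.
W_net = 3060 − 4357 = -1297 J.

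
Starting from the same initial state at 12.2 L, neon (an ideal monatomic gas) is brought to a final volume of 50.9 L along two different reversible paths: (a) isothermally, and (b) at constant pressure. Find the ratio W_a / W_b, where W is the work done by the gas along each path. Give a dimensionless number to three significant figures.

Path (a) isothermal: W = P₁V₁ ln(V₂/V₁) → W_a/(P₁V₁) = 1.428.
Path (b) isobaric: W = P₁(V₂ − V₁) → W_b/(P₁V₁) = 3.172.
W_a / W_b = 1.428 / 3.172 = 0.4503.

W_a / W_b ≈ 0.450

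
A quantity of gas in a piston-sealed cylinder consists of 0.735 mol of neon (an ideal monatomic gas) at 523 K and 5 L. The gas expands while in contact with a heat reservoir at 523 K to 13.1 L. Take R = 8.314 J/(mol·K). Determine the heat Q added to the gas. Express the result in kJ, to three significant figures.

Q ≈ 3.08 kJ

Isothermal ⇒ ΔU = 0, so Q = W = nRT ln(V₂/V₁).
Q = (0.735)(8.314)(523) ln(13.1/5) = 3196 × 0.9632 = 3078 J.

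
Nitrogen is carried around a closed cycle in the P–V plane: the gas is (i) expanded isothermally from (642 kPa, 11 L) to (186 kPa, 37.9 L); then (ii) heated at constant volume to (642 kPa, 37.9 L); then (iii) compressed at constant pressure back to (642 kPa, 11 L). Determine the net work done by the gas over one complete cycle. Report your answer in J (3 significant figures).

Leg (i): W = PᵢVᵢ ln(V_f/Vᵢ) = (7062) ln(37.9/11) = 8736 J.
Leg (ii): W = 0.
Leg (iii): W = PΔV = (642)(11 − 37.9) = -17270 J.
W_net = 8736 − 17270 = -8534 J.

W_net ≈ -8530 J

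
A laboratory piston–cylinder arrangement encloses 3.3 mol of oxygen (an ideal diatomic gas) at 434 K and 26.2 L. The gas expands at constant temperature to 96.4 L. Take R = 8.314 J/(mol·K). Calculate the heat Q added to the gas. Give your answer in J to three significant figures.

Q ≈ 15500 J

Isothermal ⇒ ΔU = 0, so Q = W = nRT ln(V₂/V₁).
Q = (3.3)(8.314)(434) ln(96.4/26.2) = 11907 × 1.303 = 15512 J.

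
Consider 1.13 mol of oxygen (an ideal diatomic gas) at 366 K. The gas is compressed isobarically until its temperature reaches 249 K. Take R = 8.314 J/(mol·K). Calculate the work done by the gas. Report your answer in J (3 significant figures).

W ≈ -1100 J

Isobaric: W = P ΔV = nR ΔT.
W = (1.13)(8.314)(249 − 366) = -1099 J.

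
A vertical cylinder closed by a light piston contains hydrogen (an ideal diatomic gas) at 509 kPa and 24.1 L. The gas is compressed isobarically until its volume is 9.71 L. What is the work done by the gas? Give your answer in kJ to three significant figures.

Isobaric: W = P ΔV.
W = (509 kPa)(9.71 − 24.1 L) = (509)(-14.39) = -7325 J.

W ≈ -7.32 kJ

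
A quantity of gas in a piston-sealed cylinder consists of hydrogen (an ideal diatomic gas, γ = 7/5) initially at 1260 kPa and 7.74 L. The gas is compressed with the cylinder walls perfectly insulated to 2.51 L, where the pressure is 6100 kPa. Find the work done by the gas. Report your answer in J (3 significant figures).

W ≈ -13900 J

Adiabatic: W = (P₁V₁ − P₂V₂)/(γ − 1) with γ = 7/5.
P₁V₁ = 9752 J, P₂V₂ = 15311 J.
W = (9752 − 15311) / 0.4 = -13896 J.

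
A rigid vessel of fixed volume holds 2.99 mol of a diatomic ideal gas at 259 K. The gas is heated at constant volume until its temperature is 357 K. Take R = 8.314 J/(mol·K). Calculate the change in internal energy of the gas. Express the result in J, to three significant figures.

ΔU ≈ 6090 J

Constant volume ⇒ W = 0, so Q = ΔU = nCᵥΔT with Cᵥ = 5R/2 = 20.79 J/(mol·K).
ΔU = (2.99)(20.79)(357 − 259) = 6090 J.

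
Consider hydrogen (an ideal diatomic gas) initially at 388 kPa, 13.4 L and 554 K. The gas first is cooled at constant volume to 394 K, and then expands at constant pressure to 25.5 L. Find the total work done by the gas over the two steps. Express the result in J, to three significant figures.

W_total ≈ 3340 J

Step 1 (isochoric): W = 0 (constant volume).
After step 1: P = 275.9 kPa (V unchanged).
Step 2 (isobaric): W = PΔV = (275.9 kPa)(25.5 − 13.4 L) = 3339 J.
W_total = 0 + 3339 = 3339 J.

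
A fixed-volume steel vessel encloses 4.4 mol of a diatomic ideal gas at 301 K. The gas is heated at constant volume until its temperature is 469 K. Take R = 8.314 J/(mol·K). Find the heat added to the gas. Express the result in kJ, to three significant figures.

Constant volume ⇒ W = 0, so Q = ΔU = nCᵥΔT with Cᵥ = 5R/2 = 20.79 J/(mol·K).
ΔU = (4.4)(20.79)(469 − 301) = 15364 J.

Q ≈ 15.4 kJ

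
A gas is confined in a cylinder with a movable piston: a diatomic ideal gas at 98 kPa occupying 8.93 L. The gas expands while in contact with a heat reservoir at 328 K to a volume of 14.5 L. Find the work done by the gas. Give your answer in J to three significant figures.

Isothermal: W = nRT ln(V₂/V₁) = P₁V₁ ln(V₂/V₁).
P₁V₁ = (98 kPa)(8.93 L) = 875.1 J.
W = 875.1 × ln(14.5/8.93) = 875.1 × 0.4847
W_by_gas = 424.2 J.

W ≈ 424 J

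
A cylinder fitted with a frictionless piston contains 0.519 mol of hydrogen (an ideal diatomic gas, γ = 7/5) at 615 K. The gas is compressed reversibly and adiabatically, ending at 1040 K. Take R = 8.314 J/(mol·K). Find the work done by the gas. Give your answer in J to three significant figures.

Adiabatic ⇒ Q = 0, so W_by = −ΔU = nCᵥ(T₁ − T₂).
Cᵥ = 5R/2 = 20.79 J/(mol·K).
W = (0.519)(20.79)(615 − 1040) = -4585 J.

W ≈ -4580 J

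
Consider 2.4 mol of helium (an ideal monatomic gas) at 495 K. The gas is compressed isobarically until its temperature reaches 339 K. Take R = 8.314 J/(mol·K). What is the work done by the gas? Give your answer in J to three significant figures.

W ≈ -3110 J

Isobaric: W = P ΔV = nR ΔT.
W = (2.4)(8.314)(339 − 495) = -3113 J.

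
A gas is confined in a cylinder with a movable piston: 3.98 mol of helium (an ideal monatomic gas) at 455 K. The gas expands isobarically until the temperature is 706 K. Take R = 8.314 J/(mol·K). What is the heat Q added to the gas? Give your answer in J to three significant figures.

Q ≈ 20800 J

Isobaric: W = nRΔT = (3.98)(8.314)(251) = 8306 J.
ΔU = nCᵥΔT with Cᵥ = 3R/2: ΔU = (3.98)(12.47)(251) = 12458 J.
Q = ΔU + W = 12458 + 8306 = 20764 J.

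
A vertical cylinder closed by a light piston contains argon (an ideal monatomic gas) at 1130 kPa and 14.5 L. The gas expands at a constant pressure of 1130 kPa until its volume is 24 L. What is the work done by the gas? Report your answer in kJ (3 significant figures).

Isobaric: W = P ΔV.
W = (1130 kPa)(24 − 14.5 L) = (1130)(9.5) = 10735 J.

W ≈ 10.7 kJ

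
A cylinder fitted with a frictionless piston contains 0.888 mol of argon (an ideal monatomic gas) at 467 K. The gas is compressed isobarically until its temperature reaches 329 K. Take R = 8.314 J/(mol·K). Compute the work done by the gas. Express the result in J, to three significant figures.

Isobaric: W = P ΔV = nR ΔT.
W = (0.888)(8.314)(329 − 467) = -1019 J.

W ≈ -1020 J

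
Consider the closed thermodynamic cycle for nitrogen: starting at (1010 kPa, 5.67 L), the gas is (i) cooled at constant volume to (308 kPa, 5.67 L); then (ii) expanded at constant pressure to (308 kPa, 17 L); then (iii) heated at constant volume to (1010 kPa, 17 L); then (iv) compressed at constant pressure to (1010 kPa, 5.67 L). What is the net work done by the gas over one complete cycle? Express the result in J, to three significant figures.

Constant-volume legs do no work.
W(ii) = (308)(17 − 5.67) = 3490 J; W(iv) = (1010)(5.67 − 17) = -11443 J.
W_net = 3490 − 11443 = -7954 J (the counter-clockwise enclosed area).

W_net ≈ -7950 J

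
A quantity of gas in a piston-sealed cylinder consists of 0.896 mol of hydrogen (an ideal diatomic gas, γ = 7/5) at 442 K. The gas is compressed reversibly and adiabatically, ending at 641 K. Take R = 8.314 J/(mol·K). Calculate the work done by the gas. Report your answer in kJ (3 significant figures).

W ≈ -3.71 kJ

Adiabatic ⇒ Q = 0, so W_by = −ΔU = nCᵥ(T₁ − T₂).
Cᵥ = 5R/2 = 20.79 J/(mol·K).
W = (0.896)(20.79)(442 − 641) = -3706 J.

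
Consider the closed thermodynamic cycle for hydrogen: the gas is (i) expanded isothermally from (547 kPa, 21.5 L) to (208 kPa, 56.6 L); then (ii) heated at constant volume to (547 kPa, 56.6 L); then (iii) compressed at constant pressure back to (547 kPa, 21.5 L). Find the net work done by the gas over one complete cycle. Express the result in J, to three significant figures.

W_net ≈ -7820 J

Leg (i): W = PᵢVᵢ ln(V_f/Vᵢ) = (11760) ln(56.6/21.5) = 11384 J.
Leg (ii): W = 0.
Leg (iii): W = PΔV = (547)(21.5 − 56.6) = -19200 J.
W_net = 11384 − 19200 = -7816 J.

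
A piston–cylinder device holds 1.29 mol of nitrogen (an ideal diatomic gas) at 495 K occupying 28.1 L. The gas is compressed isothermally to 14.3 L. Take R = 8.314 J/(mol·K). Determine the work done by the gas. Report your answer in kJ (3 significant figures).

Isothermal: W = nRT ln(V₂/V₁).
W = (1.29)(8.314)(495) × ln(14.3/28.1)
  = 5309 × -0.6755
W_by_gas = -3586 J.

W ≈ -3.59 kJ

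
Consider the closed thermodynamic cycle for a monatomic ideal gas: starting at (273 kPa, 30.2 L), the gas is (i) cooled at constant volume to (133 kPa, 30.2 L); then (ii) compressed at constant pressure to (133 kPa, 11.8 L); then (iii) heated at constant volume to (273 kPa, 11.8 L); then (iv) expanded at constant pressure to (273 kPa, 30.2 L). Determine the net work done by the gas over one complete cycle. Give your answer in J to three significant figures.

W_net ≈ 2580 J

Constant-volume legs do no work.
W(ii) = (133)(11.8 − 30.2) = -2447 J; W(iv) = (273)(30.2 − 11.8) = 5023 J.
W_net = -2447 + 5023 = 2576 J (the clockwise enclosed area).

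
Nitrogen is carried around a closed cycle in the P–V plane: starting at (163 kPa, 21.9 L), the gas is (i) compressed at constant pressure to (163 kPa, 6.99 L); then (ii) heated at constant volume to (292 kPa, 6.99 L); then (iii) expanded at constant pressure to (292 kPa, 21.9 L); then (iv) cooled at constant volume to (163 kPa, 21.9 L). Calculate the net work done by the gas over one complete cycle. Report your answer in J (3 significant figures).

Constant-volume legs do no work.
W(i) = (163)(6.99 − 21.9) = -2430 J; W(iii) = (292)(21.9 − 6.99) = 4354 J.
W_net = -2430 + 4354 = 1923 J (the clockwise enclosed area).

W_net ≈ 1920 J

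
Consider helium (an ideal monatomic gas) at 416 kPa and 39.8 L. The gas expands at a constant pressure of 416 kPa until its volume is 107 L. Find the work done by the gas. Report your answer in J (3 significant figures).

Isobaric: W = P ΔV.
W = (416 kPa)(107 − 39.8 L) = (416)(67.2) = 27955 J.

W ≈ 28000 J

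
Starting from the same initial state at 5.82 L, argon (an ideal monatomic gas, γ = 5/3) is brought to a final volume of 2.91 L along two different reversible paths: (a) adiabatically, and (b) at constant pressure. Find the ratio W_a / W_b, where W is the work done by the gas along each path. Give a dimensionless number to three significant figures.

W_a / W_b ≈ 1.76

Path (a) adiabatic: W = P₁V₁(1 − (V₁/V₂)^(γ−1))/(γ−1) → W_a/(P₁V₁) = -0.8811.
Path (b) isobaric: W = P₁(V₂ − V₁) → W_b/(P₁V₁) = -0.5.
W_a / W_b = -0.8811 / -0.5 = 1.762.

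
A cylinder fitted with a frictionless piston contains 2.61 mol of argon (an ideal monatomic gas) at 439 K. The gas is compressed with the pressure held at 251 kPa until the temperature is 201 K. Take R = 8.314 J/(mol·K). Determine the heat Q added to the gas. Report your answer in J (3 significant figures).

Q ≈ -12900 J

Isobaric: W = nRΔT = (2.61)(8.314)(-238) = -5164 J.
ΔU = nCᵥΔT with Cᵥ = 3R/2: ΔU = (2.61)(12.47)(-238) = -7747 J.
Q = ΔU + W = -7747 − 5164 = -12911 J.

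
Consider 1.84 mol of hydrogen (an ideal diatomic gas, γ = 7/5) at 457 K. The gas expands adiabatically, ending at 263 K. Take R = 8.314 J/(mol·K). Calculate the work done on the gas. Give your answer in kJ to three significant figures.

W ≈ -7.42 kJ

Adiabatic ⇒ Q = 0, so W_by = −ΔU = nCᵥ(T₁ − T₂).
Cᵥ = 5R/2 = 20.79 J/(mol·K).
W = (1.84)(20.79)(457 − 263) = 7419 J.
Work on gas = −W_by = -7419 J.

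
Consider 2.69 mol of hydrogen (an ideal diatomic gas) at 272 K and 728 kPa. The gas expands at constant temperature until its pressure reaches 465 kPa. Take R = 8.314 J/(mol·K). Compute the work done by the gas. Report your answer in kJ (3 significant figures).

W ≈ 2.73 kJ

Isothermal process: W = nRT ln(V₂/V₁) = nRT ln(P₁/P₂).
W = (2.69)(8.314)(272) × ln(728/465)
  = 6083 × ln(1.566) = 6083 × 0.4483
W_by_gas = 2727 J.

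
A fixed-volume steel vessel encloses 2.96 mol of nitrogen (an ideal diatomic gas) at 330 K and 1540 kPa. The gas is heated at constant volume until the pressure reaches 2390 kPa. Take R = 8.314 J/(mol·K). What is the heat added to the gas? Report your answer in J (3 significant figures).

Constant volume ⇒ W = 0, so Q = ΔU = nCᵥΔT with Cᵥ = 5R/2 = 20.79 J/(mol·K).
At constant V, T₂/T₁ = P₂/P₁ ⇒ ΔT = T₁(P₂/P₁ − 1) = 330·(2390/1540 − 1) = 182.1 K.
ΔU = (2.96)(20.79)(182.1) = 11206 J.

Q ≈ 11200 J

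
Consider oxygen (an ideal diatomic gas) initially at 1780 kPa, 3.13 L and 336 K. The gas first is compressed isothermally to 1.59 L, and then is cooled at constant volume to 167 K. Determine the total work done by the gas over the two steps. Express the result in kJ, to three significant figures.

Step 1 (isothermal): W = P₁V₁ ln(V₂/V₁) = (5571) ln(1.59/3.13) = -3774 J.
Step 2 (isochoric): W = 0 (constant volume).
W_total = -3774 + 0 = -3774 J.

W_total ≈ -3.77 kJ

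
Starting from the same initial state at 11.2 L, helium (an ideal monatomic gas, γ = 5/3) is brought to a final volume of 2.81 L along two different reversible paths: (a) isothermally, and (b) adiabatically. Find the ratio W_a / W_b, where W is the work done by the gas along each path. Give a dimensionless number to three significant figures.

W_a / W_b ≈ 0.609

Path (a) isothermal: W = P₁V₁ ln(V₂/V₁) → W_a/(P₁V₁) = -1.383.
Path (b) adiabatic: W = P₁V₁(1 − (V₁/V₂)^(γ−1))/(γ−1) → W_b/(P₁V₁) = -2.271.
W_a / W_b = -1.383 / -2.271 = 0.6089.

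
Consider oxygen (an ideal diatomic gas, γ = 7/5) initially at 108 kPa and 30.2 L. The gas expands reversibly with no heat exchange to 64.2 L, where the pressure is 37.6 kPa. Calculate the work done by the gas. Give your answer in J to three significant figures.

Adiabatic: W = (P₁V₁ − P₂V₂)/(γ − 1) with γ = 7/5.
P₁V₁ = 3262 J, P₂V₂ = 2414 J.
W = (3262 − 2414) / 0.4 = 2119 J.

W ≈ 2120 J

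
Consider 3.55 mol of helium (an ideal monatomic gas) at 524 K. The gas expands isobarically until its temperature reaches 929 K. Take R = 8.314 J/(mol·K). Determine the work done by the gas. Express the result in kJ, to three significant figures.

W ≈ 12.0 kJ

Isobaric: W = P ΔV = nR ΔT.
W = (3.55)(8.314)(929 − 524) = 11953 J.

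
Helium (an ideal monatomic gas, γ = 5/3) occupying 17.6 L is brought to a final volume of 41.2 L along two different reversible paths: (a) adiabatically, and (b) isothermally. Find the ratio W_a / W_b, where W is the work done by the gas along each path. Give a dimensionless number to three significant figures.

Path (a) adiabatic: W = P₁V₁(1 − (V₁/V₂)^(γ−1))/(γ−1) → W_a/(P₁V₁) = 0.6492.
Path (b) isothermal: W = P₁V₁ ln(V₂/V₁) → W_b/(P₁V₁) = 0.8505.
W_a / W_b = 0.6492 / 0.8505 = 0.7633.

W_a / W_b ≈ 0.763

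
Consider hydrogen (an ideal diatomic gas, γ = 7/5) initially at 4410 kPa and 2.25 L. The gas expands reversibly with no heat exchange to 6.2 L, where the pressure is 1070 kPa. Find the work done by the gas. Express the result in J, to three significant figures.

Adiabatic: W = (P₁V₁ − P₂V₂)/(γ − 1) with γ = 7/5.
P₁V₁ = 9922 J, P₂V₂ = 6634 J.
W = (9922 − 6634) / 0.4 = 8221 J.

W ≈ 8220 J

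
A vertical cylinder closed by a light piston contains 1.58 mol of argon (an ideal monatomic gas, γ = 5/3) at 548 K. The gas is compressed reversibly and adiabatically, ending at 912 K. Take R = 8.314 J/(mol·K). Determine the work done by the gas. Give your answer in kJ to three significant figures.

Adiabatic ⇒ Q = 0, so W_by = −ΔU = nCᵥ(T₁ − T₂).
Cᵥ = 3R/2 = 12.47 J/(mol·K).
W = (1.58)(12.47)(548 − 912) = -7172 J.

W ≈ -7.17 kJ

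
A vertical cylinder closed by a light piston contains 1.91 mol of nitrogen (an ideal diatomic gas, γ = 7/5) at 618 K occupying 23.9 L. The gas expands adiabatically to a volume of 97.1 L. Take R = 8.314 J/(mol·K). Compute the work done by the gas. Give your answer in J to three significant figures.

W ≈ 10500 J

Adiabatic: TV^(γ−1) = const with γ = 7/5.
T₂ = T₁ (V₁/V₂)^(γ−1) = 618 × (23.9/97.1)^0.4 = 618 × 0.5708 = 352.7 K.
W_by = nCᵥ(T₁ − T₂) = (1.91)(20.79)(618 − 352.7) = 10530 J.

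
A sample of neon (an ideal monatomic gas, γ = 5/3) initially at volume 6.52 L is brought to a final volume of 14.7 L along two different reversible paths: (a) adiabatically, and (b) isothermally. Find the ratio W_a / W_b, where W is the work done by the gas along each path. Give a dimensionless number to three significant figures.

W_a / W_b ≈ 0.772

Path (a) adiabatic: W = P₁V₁(1 − (V₁/V₂)^(γ−1))/(γ−1) → W_a/(P₁V₁) = 0.6276.
Path (b) isothermal: W = P₁V₁ ln(V₂/V₁) → W_b/(P₁V₁) = 0.813.
W_a / W_b = 0.6276 / 0.813 = 0.772.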